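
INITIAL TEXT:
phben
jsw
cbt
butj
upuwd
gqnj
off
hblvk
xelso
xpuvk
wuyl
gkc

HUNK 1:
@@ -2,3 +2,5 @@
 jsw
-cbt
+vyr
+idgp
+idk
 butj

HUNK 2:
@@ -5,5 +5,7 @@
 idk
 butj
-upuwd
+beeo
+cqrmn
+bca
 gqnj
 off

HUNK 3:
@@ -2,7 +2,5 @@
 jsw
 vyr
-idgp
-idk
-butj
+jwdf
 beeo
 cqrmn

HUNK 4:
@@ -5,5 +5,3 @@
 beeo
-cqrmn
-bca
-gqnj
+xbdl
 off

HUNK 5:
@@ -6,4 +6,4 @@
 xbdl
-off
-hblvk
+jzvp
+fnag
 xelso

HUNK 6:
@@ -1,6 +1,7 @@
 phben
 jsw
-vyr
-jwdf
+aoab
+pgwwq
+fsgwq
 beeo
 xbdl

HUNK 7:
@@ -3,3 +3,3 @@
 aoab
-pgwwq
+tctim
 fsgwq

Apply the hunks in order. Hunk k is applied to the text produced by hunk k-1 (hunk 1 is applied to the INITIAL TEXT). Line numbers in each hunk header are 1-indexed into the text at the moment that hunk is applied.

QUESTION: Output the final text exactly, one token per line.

Hunk 1: at line 2 remove [cbt] add [vyr,idgp,idk] -> 14 lines: phben jsw vyr idgp idk butj upuwd gqnj off hblvk xelso xpuvk wuyl gkc
Hunk 2: at line 5 remove [upuwd] add [beeo,cqrmn,bca] -> 16 lines: phben jsw vyr idgp idk butj beeo cqrmn bca gqnj off hblvk xelso xpuvk wuyl gkc
Hunk 3: at line 2 remove [idgp,idk,butj] add [jwdf] -> 14 lines: phben jsw vyr jwdf beeo cqrmn bca gqnj off hblvk xelso xpuvk wuyl gkc
Hunk 4: at line 5 remove [cqrmn,bca,gqnj] add [xbdl] -> 12 lines: phben jsw vyr jwdf beeo xbdl off hblvk xelso xpuvk wuyl gkc
Hunk 5: at line 6 remove [off,hblvk] add [jzvp,fnag] -> 12 lines: phben jsw vyr jwdf beeo xbdl jzvp fnag xelso xpuvk wuyl gkc
Hunk 6: at line 1 remove [vyr,jwdf] add [aoab,pgwwq,fsgwq] -> 13 lines: phben jsw aoab pgwwq fsgwq beeo xbdl jzvp fnag xelso xpuvk wuyl gkc
Hunk 7: at line 3 remove [pgwwq] add [tctim] -> 13 lines: phben jsw aoab tctim fsgwq beeo xbdl jzvp fnag xelso xpuvk wuyl gkc

Answer: phben
jsw
aoab
tctim
fsgwq
beeo
xbdl
jzvp
fnag
xelso
xpuvk
wuyl
gkc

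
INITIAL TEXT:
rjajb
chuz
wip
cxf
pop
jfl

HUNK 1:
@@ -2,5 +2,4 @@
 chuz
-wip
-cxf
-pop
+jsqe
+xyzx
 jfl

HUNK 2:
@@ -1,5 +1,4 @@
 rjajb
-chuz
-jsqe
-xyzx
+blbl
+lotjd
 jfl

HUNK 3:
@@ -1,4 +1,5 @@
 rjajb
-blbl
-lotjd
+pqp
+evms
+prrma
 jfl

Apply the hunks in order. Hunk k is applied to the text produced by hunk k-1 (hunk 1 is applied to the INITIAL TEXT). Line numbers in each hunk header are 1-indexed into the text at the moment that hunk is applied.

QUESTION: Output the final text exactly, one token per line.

Answer: rjajb
pqp
evms
prrma
jfl

Derivation:
Hunk 1: at line 2 remove [wip,cxf,pop] add [jsqe,xyzx] -> 5 lines: rjajb chuz jsqe xyzx jfl
Hunk 2: at line 1 remove [chuz,jsqe,xyzx] add [blbl,lotjd] -> 4 lines: rjajb blbl lotjd jfl
Hunk 3: at line 1 remove [blbl,lotjd] add [pqp,evms,prrma] -> 5 lines: rjajb pqp evms prrma jfl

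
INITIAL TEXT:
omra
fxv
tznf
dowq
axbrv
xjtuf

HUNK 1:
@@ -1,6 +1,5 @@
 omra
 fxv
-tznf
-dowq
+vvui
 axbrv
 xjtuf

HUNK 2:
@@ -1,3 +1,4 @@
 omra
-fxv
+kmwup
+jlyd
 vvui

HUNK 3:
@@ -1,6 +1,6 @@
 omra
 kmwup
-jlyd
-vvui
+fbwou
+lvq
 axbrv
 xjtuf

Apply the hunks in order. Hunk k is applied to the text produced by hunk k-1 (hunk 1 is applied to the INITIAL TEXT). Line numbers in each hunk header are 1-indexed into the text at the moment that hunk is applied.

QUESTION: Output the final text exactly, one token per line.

Hunk 1: at line 1 remove [tznf,dowq] add [vvui] -> 5 lines: omra fxv vvui axbrv xjtuf
Hunk 2: at line 1 remove [fxv] add [kmwup,jlyd] -> 6 lines: omra kmwup jlyd vvui axbrv xjtuf
Hunk 3: at line 1 remove [jlyd,vvui] add [fbwou,lvq] -> 6 lines: omra kmwup fbwou lvq axbrv xjtuf

Answer: omra
kmwup
fbwou
lvq
axbrv
xjtuf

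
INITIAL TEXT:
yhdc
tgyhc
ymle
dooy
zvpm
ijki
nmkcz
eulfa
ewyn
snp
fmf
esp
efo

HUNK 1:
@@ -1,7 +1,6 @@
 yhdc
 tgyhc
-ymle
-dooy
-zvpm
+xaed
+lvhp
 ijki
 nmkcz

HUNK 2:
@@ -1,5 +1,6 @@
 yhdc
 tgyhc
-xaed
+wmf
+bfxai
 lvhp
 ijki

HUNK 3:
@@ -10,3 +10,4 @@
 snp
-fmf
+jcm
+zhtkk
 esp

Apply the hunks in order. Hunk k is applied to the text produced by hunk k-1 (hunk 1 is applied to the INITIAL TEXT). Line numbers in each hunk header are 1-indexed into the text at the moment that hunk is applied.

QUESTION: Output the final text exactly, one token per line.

Answer: yhdc
tgyhc
wmf
bfxai
lvhp
ijki
nmkcz
eulfa
ewyn
snp
jcm
zhtkk
esp
efo

Derivation:
Hunk 1: at line 1 remove [ymle,dooy,zvpm] add [xaed,lvhp] -> 12 lines: yhdc tgyhc xaed lvhp ijki nmkcz eulfa ewyn snp fmf esp efo
Hunk 2: at line 1 remove [xaed] add [wmf,bfxai] -> 13 lines: yhdc tgyhc wmf bfxai lvhp ijki nmkcz eulfa ewyn snp fmf esp efo
Hunk 3: at line 10 remove [fmf] add [jcm,zhtkk] -> 14 lines: yhdc tgyhc wmf bfxai lvhp ijki nmkcz eulfa ewyn snp jcm zhtkk esp efo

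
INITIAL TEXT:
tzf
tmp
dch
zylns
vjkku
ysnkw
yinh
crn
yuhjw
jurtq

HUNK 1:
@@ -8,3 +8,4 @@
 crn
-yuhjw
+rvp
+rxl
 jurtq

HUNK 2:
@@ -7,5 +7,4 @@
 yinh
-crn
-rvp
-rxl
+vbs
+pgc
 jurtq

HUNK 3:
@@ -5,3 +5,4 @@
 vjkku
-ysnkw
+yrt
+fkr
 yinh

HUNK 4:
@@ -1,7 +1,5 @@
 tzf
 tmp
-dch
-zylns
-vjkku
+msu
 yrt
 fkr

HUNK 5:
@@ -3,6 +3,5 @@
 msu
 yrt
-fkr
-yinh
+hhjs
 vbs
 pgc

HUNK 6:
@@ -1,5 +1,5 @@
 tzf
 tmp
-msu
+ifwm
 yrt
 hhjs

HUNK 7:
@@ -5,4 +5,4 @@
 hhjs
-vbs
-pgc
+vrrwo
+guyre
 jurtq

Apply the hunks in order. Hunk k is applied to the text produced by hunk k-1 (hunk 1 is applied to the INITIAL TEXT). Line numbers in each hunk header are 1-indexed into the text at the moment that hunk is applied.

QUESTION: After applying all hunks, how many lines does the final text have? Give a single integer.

Answer: 8

Derivation:
Hunk 1: at line 8 remove [yuhjw] add [rvp,rxl] -> 11 lines: tzf tmp dch zylns vjkku ysnkw yinh crn rvp rxl jurtq
Hunk 2: at line 7 remove [crn,rvp,rxl] add [vbs,pgc] -> 10 lines: tzf tmp dch zylns vjkku ysnkw yinh vbs pgc jurtq
Hunk 3: at line 5 remove [ysnkw] add [yrt,fkr] -> 11 lines: tzf tmp dch zylns vjkku yrt fkr yinh vbs pgc jurtq
Hunk 4: at line 1 remove [dch,zylns,vjkku] add [msu] -> 9 lines: tzf tmp msu yrt fkr yinh vbs pgc jurtq
Hunk 5: at line 3 remove [fkr,yinh] add [hhjs] -> 8 lines: tzf tmp msu yrt hhjs vbs pgc jurtq
Hunk 6: at line 1 remove [msu] add [ifwm] -> 8 lines: tzf tmp ifwm yrt hhjs vbs pgc jurtq
Hunk 7: at line 5 remove [vbs,pgc] add [vrrwo,guyre] -> 8 lines: tzf tmp ifwm yrt hhjs vrrwo guyre jurtq
Final line count: 8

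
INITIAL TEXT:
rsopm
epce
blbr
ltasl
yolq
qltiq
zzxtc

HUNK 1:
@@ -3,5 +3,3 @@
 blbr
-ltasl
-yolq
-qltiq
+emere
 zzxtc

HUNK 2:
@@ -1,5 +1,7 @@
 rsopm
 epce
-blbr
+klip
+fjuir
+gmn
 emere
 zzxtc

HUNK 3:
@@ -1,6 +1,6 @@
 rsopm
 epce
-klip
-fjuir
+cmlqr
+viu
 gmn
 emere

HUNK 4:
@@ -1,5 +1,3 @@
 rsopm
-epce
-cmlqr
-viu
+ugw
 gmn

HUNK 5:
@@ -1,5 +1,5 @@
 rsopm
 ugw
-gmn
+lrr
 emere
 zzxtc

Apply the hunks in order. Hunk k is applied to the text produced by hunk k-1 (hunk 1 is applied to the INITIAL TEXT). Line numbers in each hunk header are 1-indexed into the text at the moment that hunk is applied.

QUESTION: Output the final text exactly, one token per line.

Answer: rsopm
ugw
lrr
emere
zzxtc

Derivation:
Hunk 1: at line 3 remove [ltasl,yolq,qltiq] add [emere] -> 5 lines: rsopm epce blbr emere zzxtc
Hunk 2: at line 1 remove [blbr] add [klip,fjuir,gmn] -> 7 lines: rsopm epce klip fjuir gmn emere zzxtc
Hunk 3: at line 1 remove [klip,fjuir] add [cmlqr,viu] -> 7 lines: rsopm epce cmlqr viu gmn emere zzxtc
Hunk 4: at line 1 remove [epce,cmlqr,viu] add [ugw] -> 5 lines: rsopm ugw gmn emere zzxtc
Hunk 5: at line 1 remove [gmn] add [lrr] -> 5 lines: rsopm ugw lrr emere zzxtc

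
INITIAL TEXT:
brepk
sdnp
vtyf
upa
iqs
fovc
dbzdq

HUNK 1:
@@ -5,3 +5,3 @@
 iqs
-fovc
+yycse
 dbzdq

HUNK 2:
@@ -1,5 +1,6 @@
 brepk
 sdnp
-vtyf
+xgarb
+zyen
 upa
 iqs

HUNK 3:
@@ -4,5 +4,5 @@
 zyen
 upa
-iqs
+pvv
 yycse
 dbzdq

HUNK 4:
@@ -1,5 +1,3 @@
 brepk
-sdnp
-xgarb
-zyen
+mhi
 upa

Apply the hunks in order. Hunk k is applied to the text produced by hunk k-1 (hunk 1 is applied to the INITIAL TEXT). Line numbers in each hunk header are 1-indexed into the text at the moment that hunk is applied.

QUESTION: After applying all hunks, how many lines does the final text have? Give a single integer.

Answer: 6

Derivation:
Hunk 1: at line 5 remove [fovc] add [yycse] -> 7 lines: brepk sdnp vtyf upa iqs yycse dbzdq
Hunk 2: at line 1 remove [vtyf] add [xgarb,zyen] -> 8 lines: brepk sdnp xgarb zyen upa iqs yycse dbzdq
Hunk 3: at line 4 remove [iqs] add [pvv] -> 8 lines: brepk sdnp xgarb zyen upa pvv yycse dbzdq
Hunk 4: at line 1 remove [sdnp,xgarb,zyen] add [mhi] -> 6 lines: brepk mhi upa pvv yycse dbzdq
Final line count: 6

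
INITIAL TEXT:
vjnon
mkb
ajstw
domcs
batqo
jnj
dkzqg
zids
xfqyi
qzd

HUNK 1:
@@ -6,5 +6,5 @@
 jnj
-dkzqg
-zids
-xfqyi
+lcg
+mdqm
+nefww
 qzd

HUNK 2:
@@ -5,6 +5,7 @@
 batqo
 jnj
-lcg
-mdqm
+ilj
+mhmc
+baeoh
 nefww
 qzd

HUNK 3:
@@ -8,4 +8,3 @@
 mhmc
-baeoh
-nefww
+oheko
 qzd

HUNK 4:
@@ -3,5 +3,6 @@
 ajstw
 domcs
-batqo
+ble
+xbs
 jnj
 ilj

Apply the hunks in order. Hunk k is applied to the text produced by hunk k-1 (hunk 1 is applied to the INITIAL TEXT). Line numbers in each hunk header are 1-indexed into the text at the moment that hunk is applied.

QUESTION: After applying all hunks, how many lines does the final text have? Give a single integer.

Hunk 1: at line 6 remove [dkzqg,zids,xfqyi] add [lcg,mdqm,nefww] -> 10 lines: vjnon mkb ajstw domcs batqo jnj lcg mdqm nefww qzd
Hunk 2: at line 5 remove [lcg,mdqm] add [ilj,mhmc,baeoh] -> 11 lines: vjnon mkb ajstw domcs batqo jnj ilj mhmc baeoh nefww qzd
Hunk 3: at line 8 remove [baeoh,nefww] add [oheko] -> 10 lines: vjnon mkb ajstw domcs batqo jnj ilj mhmc oheko qzd
Hunk 4: at line 3 remove [batqo] add [ble,xbs] -> 11 lines: vjnon mkb ajstw domcs ble xbs jnj ilj mhmc oheko qzd
Final line count: 11

Answer: 11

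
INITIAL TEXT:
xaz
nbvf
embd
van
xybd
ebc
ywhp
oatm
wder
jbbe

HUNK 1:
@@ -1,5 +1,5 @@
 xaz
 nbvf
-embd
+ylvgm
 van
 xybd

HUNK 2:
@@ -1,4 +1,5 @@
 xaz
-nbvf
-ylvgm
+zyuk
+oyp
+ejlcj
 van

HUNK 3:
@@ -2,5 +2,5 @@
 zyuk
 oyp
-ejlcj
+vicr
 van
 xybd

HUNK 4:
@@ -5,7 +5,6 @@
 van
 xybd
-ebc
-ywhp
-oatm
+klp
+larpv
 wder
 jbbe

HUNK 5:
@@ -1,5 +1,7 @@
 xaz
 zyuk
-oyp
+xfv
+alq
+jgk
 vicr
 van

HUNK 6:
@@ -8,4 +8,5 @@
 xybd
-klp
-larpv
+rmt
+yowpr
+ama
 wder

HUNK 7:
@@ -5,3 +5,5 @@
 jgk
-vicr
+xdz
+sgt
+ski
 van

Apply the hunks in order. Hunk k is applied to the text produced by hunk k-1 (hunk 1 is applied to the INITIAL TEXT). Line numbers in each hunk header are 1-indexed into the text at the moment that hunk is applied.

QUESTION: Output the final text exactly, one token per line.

Answer: xaz
zyuk
xfv
alq
jgk
xdz
sgt
ski
van
xybd
rmt
yowpr
ama
wder
jbbe

Derivation:
Hunk 1: at line 1 remove [embd] add [ylvgm] -> 10 lines: xaz nbvf ylvgm van xybd ebc ywhp oatm wder jbbe
Hunk 2: at line 1 remove [nbvf,ylvgm] add [zyuk,oyp,ejlcj] -> 11 lines: xaz zyuk oyp ejlcj van xybd ebc ywhp oatm wder jbbe
Hunk 3: at line 2 remove [ejlcj] add [vicr] -> 11 lines: xaz zyuk oyp vicr van xybd ebc ywhp oatm wder jbbe
Hunk 4: at line 5 remove [ebc,ywhp,oatm] add [klp,larpv] -> 10 lines: xaz zyuk oyp vicr van xybd klp larpv wder jbbe
Hunk 5: at line 1 remove [oyp] add [xfv,alq,jgk] -> 12 lines: xaz zyuk xfv alq jgk vicr van xybd klp larpv wder jbbe
Hunk 6: at line 8 remove [klp,larpv] add [rmt,yowpr,ama] -> 13 lines: xaz zyuk xfv alq jgk vicr van xybd rmt yowpr ama wder jbbe
Hunk 7: at line 5 remove [vicr] add [xdz,sgt,ski] -> 15 lines: xaz zyuk xfv alq jgk xdz sgt ski van xybd rmt yowpr ama wder jbbe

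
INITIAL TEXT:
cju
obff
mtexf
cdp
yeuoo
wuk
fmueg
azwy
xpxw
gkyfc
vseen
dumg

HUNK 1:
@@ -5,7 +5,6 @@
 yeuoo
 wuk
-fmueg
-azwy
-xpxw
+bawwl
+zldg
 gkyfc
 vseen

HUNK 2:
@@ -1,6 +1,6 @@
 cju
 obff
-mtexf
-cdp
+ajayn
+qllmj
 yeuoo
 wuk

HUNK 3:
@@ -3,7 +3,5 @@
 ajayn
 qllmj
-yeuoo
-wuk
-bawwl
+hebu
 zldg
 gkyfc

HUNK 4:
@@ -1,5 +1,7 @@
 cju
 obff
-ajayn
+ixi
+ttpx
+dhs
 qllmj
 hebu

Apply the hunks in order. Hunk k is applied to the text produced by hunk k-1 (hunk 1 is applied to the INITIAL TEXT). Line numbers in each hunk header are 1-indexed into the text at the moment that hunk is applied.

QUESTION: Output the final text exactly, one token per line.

Hunk 1: at line 5 remove [fmueg,azwy,xpxw] add [bawwl,zldg] -> 11 lines: cju obff mtexf cdp yeuoo wuk bawwl zldg gkyfc vseen dumg
Hunk 2: at line 1 remove [mtexf,cdp] add [ajayn,qllmj] -> 11 lines: cju obff ajayn qllmj yeuoo wuk bawwl zldg gkyfc vseen dumg
Hunk 3: at line 3 remove [yeuoo,wuk,bawwl] add [hebu] -> 9 lines: cju obff ajayn qllmj hebu zldg gkyfc vseen dumg
Hunk 4: at line 1 remove [ajayn] add [ixi,ttpx,dhs] -> 11 lines: cju obff ixi ttpx dhs qllmj hebu zldg gkyfc vseen dumg

Answer: cju
obff
ixi
ttpx
dhs
qllmj
hebu
zldg
gkyfc
vseen
dumg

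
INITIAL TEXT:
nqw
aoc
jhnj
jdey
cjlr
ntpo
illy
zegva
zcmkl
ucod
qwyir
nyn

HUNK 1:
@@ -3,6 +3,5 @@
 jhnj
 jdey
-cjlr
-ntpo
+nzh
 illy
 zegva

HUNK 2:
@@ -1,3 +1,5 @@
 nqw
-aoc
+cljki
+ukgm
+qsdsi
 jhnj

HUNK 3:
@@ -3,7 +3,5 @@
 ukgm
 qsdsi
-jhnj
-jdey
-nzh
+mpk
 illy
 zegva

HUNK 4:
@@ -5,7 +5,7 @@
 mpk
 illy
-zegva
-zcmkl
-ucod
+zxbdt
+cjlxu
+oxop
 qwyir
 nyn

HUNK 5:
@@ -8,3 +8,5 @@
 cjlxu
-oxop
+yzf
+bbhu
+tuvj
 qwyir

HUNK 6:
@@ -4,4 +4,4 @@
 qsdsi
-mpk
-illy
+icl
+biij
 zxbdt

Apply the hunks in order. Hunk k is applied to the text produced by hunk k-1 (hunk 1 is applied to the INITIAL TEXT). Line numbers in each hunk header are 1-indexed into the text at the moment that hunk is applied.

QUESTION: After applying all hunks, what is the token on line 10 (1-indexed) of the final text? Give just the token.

Hunk 1: at line 3 remove [cjlr,ntpo] add [nzh] -> 11 lines: nqw aoc jhnj jdey nzh illy zegva zcmkl ucod qwyir nyn
Hunk 2: at line 1 remove [aoc] add [cljki,ukgm,qsdsi] -> 13 lines: nqw cljki ukgm qsdsi jhnj jdey nzh illy zegva zcmkl ucod qwyir nyn
Hunk 3: at line 3 remove [jhnj,jdey,nzh] add [mpk] -> 11 lines: nqw cljki ukgm qsdsi mpk illy zegva zcmkl ucod qwyir nyn
Hunk 4: at line 5 remove [zegva,zcmkl,ucod] add [zxbdt,cjlxu,oxop] -> 11 lines: nqw cljki ukgm qsdsi mpk illy zxbdt cjlxu oxop qwyir nyn
Hunk 5: at line 8 remove [oxop] add [yzf,bbhu,tuvj] -> 13 lines: nqw cljki ukgm qsdsi mpk illy zxbdt cjlxu yzf bbhu tuvj qwyir nyn
Hunk 6: at line 4 remove [mpk,illy] add [icl,biij] -> 13 lines: nqw cljki ukgm qsdsi icl biij zxbdt cjlxu yzf bbhu tuvj qwyir nyn
Final line 10: bbhu

Answer: bbhu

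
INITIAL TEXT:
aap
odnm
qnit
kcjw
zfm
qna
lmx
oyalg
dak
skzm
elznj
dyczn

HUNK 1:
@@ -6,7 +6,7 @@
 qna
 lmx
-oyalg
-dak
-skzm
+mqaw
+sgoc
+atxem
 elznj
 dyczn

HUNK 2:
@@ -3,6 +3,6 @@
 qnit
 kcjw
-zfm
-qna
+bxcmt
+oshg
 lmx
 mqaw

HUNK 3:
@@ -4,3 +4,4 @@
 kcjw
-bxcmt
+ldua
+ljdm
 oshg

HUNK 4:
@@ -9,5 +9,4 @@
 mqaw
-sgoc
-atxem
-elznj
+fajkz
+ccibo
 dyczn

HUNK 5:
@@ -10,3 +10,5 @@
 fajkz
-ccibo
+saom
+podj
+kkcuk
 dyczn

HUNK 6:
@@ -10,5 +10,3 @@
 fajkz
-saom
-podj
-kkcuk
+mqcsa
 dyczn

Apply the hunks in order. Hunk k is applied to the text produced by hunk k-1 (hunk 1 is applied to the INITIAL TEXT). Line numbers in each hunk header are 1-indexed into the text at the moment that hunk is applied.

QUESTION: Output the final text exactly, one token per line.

Answer: aap
odnm
qnit
kcjw
ldua
ljdm
oshg
lmx
mqaw
fajkz
mqcsa
dyczn

Derivation:
Hunk 1: at line 6 remove [oyalg,dak,skzm] add [mqaw,sgoc,atxem] -> 12 lines: aap odnm qnit kcjw zfm qna lmx mqaw sgoc atxem elznj dyczn
Hunk 2: at line 3 remove [zfm,qna] add [bxcmt,oshg] -> 12 lines: aap odnm qnit kcjw bxcmt oshg lmx mqaw sgoc atxem elznj dyczn
Hunk 3: at line 4 remove [bxcmt] add [ldua,ljdm] -> 13 lines: aap odnm qnit kcjw ldua ljdm oshg lmx mqaw sgoc atxem elznj dyczn
Hunk 4: at line 9 remove [sgoc,atxem,elznj] add [fajkz,ccibo] -> 12 lines: aap odnm qnit kcjw ldua ljdm oshg lmx mqaw fajkz ccibo dyczn
Hunk 5: at line 10 remove [ccibo] add [saom,podj,kkcuk] -> 14 lines: aap odnm qnit kcjw ldua ljdm oshg lmx mqaw fajkz saom podj kkcuk dyczn
Hunk 6: at line 10 remove [saom,podj,kkcuk] add [mqcsa] -> 12 lines: aap odnm qnit kcjw ldua ljdm oshg lmx mqaw fajkz mqcsa dyczn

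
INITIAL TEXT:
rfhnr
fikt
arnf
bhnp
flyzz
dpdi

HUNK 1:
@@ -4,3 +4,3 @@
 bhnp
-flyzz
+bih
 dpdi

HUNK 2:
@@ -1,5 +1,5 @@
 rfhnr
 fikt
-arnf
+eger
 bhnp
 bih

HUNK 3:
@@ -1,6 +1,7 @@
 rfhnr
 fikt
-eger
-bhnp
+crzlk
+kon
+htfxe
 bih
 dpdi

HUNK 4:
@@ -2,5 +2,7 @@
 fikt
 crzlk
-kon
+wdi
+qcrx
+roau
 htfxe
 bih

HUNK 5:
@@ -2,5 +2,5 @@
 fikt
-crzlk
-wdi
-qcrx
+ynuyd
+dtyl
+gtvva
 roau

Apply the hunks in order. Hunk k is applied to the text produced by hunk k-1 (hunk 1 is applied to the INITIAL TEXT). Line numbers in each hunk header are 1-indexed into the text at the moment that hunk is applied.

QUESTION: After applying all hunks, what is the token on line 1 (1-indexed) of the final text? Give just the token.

Answer: rfhnr

Derivation:
Hunk 1: at line 4 remove [flyzz] add [bih] -> 6 lines: rfhnr fikt arnf bhnp bih dpdi
Hunk 2: at line 1 remove [arnf] add [eger] -> 6 lines: rfhnr fikt eger bhnp bih dpdi
Hunk 3: at line 1 remove [eger,bhnp] add [crzlk,kon,htfxe] -> 7 lines: rfhnr fikt crzlk kon htfxe bih dpdi
Hunk 4: at line 2 remove [kon] add [wdi,qcrx,roau] -> 9 lines: rfhnr fikt crzlk wdi qcrx roau htfxe bih dpdi
Hunk 5: at line 2 remove [crzlk,wdi,qcrx] add [ynuyd,dtyl,gtvva] -> 9 lines: rfhnr fikt ynuyd dtyl gtvva roau htfxe bih dpdi
Final line 1: rfhnr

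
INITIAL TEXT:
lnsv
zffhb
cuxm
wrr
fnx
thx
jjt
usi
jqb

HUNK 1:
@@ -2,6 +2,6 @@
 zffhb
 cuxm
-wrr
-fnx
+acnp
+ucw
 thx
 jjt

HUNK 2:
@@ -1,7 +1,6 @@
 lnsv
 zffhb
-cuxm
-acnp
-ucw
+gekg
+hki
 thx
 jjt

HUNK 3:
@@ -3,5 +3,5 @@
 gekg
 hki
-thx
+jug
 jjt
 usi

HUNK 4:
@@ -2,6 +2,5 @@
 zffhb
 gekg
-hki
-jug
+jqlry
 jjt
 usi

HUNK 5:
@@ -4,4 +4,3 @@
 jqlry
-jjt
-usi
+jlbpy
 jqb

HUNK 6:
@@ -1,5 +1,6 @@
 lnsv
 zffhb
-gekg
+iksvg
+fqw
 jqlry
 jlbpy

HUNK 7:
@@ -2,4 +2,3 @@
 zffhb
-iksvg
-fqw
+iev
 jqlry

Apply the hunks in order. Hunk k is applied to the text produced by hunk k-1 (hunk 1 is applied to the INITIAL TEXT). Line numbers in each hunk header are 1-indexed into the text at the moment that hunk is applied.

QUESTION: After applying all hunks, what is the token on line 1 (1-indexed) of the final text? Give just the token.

Answer: lnsv

Derivation:
Hunk 1: at line 2 remove [wrr,fnx] add [acnp,ucw] -> 9 lines: lnsv zffhb cuxm acnp ucw thx jjt usi jqb
Hunk 2: at line 1 remove [cuxm,acnp,ucw] add [gekg,hki] -> 8 lines: lnsv zffhb gekg hki thx jjt usi jqb
Hunk 3: at line 3 remove [thx] add [jug] -> 8 lines: lnsv zffhb gekg hki jug jjt usi jqb
Hunk 4: at line 2 remove [hki,jug] add [jqlry] -> 7 lines: lnsv zffhb gekg jqlry jjt usi jqb
Hunk 5: at line 4 remove [jjt,usi] add [jlbpy] -> 6 lines: lnsv zffhb gekg jqlry jlbpy jqb
Hunk 6: at line 1 remove [gekg] add [iksvg,fqw] -> 7 lines: lnsv zffhb iksvg fqw jqlry jlbpy jqb
Hunk 7: at line 2 remove [iksvg,fqw] add [iev] -> 6 lines: lnsv zffhb iev jqlry jlbpy jqb
Final line 1: lnsv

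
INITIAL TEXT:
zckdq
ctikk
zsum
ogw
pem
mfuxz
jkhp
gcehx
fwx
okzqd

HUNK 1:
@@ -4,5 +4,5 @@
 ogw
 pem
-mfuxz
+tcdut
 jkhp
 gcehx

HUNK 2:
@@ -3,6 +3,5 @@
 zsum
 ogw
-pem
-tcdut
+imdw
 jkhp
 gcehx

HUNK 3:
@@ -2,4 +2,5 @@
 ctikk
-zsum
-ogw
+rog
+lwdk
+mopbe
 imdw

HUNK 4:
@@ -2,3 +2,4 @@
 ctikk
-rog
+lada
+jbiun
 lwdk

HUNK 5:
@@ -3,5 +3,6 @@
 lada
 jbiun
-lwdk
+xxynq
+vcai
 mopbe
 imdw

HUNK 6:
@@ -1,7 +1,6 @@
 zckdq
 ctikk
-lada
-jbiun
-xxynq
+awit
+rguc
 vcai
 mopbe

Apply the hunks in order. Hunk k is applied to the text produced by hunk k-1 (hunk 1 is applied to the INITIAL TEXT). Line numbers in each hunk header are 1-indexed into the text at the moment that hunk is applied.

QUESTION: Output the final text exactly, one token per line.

Hunk 1: at line 4 remove [mfuxz] add [tcdut] -> 10 lines: zckdq ctikk zsum ogw pem tcdut jkhp gcehx fwx okzqd
Hunk 2: at line 3 remove [pem,tcdut] add [imdw] -> 9 lines: zckdq ctikk zsum ogw imdw jkhp gcehx fwx okzqd
Hunk 3: at line 2 remove [zsum,ogw] add [rog,lwdk,mopbe] -> 10 lines: zckdq ctikk rog lwdk mopbe imdw jkhp gcehx fwx okzqd
Hunk 4: at line 2 remove [rog] add [lada,jbiun] -> 11 lines: zckdq ctikk lada jbiun lwdk mopbe imdw jkhp gcehx fwx okzqd
Hunk 5: at line 3 remove [lwdk] add [xxynq,vcai] -> 12 lines: zckdq ctikk lada jbiun xxynq vcai mopbe imdw jkhp gcehx fwx okzqd
Hunk 6: at line 1 remove [lada,jbiun,xxynq] add [awit,rguc] -> 11 lines: zckdq ctikk awit rguc vcai mopbe imdw jkhp gcehx fwx okzqd

Answer: zckdq
ctikk
awit
rguc
vcai
mopbe
imdw
jkhp
gcehx
fwx
okzqd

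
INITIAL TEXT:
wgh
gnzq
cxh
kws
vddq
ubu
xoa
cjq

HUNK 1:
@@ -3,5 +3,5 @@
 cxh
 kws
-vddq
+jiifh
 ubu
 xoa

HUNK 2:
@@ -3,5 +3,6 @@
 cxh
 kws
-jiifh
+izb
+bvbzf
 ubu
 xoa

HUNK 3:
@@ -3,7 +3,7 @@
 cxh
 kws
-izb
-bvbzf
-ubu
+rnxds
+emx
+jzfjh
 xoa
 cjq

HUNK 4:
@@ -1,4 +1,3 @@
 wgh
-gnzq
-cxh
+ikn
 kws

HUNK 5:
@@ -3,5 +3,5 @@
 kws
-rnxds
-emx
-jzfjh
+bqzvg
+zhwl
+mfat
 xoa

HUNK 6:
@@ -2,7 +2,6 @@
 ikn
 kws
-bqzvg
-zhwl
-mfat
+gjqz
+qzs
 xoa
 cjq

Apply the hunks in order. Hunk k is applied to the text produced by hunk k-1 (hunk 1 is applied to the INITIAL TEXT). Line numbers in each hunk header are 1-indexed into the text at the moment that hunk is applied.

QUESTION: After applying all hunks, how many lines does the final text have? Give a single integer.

Hunk 1: at line 3 remove [vddq] add [jiifh] -> 8 lines: wgh gnzq cxh kws jiifh ubu xoa cjq
Hunk 2: at line 3 remove [jiifh] add [izb,bvbzf] -> 9 lines: wgh gnzq cxh kws izb bvbzf ubu xoa cjq
Hunk 3: at line 3 remove [izb,bvbzf,ubu] add [rnxds,emx,jzfjh] -> 9 lines: wgh gnzq cxh kws rnxds emx jzfjh xoa cjq
Hunk 4: at line 1 remove [gnzq,cxh] add [ikn] -> 8 lines: wgh ikn kws rnxds emx jzfjh xoa cjq
Hunk 5: at line 3 remove [rnxds,emx,jzfjh] add [bqzvg,zhwl,mfat] -> 8 lines: wgh ikn kws bqzvg zhwl mfat xoa cjq
Hunk 6: at line 2 remove [bqzvg,zhwl,mfat] add [gjqz,qzs] -> 7 lines: wgh ikn kws gjqz qzs xoa cjq
Final line count: 7

Answer: 7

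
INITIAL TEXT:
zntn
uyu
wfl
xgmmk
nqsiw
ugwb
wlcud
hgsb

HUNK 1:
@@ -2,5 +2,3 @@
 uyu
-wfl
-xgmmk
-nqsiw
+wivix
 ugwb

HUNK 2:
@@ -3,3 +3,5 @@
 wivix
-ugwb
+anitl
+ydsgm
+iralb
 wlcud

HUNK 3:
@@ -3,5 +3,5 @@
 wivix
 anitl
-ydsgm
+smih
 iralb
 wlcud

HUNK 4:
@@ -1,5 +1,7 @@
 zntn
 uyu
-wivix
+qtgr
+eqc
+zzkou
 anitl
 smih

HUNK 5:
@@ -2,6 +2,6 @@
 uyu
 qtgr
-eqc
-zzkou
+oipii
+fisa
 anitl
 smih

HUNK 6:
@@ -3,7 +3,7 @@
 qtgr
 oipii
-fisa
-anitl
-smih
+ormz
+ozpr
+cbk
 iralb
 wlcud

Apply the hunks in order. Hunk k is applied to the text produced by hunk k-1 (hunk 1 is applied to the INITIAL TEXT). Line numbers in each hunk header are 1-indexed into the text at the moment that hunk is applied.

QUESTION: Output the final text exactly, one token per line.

Hunk 1: at line 2 remove [wfl,xgmmk,nqsiw] add [wivix] -> 6 lines: zntn uyu wivix ugwb wlcud hgsb
Hunk 2: at line 3 remove [ugwb] add [anitl,ydsgm,iralb] -> 8 lines: zntn uyu wivix anitl ydsgm iralb wlcud hgsb
Hunk 3: at line 3 remove [ydsgm] add [smih] -> 8 lines: zntn uyu wivix anitl smih iralb wlcud hgsb
Hunk 4: at line 1 remove [wivix] add [qtgr,eqc,zzkou] -> 10 lines: zntn uyu qtgr eqc zzkou anitl smih iralb wlcud hgsb
Hunk 5: at line 2 remove [eqc,zzkou] add [oipii,fisa] -> 10 lines: zntn uyu qtgr oipii fisa anitl smih iralb wlcud hgsb
Hunk 6: at line 3 remove [fisa,anitl,smih] add [ormz,ozpr,cbk] -> 10 lines: zntn uyu qtgr oipii ormz ozpr cbk iralb wlcud hgsb

Answer: zntn
uyu
qtgr
oipii
ormz
ozpr
cbk
iralb
wlcud
hgsb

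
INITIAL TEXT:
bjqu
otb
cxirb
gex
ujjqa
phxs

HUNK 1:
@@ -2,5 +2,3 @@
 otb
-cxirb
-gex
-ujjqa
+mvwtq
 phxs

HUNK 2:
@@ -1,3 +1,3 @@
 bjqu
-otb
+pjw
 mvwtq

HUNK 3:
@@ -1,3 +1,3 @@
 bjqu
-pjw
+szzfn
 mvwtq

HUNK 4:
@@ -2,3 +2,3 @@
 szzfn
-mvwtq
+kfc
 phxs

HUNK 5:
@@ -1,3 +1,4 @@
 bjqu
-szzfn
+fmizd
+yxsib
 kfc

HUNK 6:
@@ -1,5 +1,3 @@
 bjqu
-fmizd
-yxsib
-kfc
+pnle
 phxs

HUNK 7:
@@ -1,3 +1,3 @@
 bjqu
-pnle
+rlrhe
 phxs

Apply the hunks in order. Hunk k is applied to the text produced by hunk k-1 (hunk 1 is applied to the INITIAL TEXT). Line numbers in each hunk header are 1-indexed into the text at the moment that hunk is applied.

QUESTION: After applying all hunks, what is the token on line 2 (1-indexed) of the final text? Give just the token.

Hunk 1: at line 2 remove [cxirb,gex,ujjqa] add [mvwtq] -> 4 lines: bjqu otb mvwtq phxs
Hunk 2: at line 1 remove [otb] add [pjw] -> 4 lines: bjqu pjw mvwtq phxs
Hunk 3: at line 1 remove [pjw] add [szzfn] -> 4 lines: bjqu szzfn mvwtq phxs
Hunk 4: at line 2 remove [mvwtq] add [kfc] -> 4 lines: bjqu szzfn kfc phxs
Hunk 5: at line 1 remove [szzfn] add [fmizd,yxsib] -> 5 lines: bjqu fmizd yxsib kfc phxs
Hunk 6: at line 1 remove [fmizd,yxsib,kfc] add [pnle] -> 3 lines: bjqu pnle phxs
Hunk 7: at line 1 remove [pnle] add [rlrhe] -> 3 lines: bjqu rlrhe phxs
Final line 2: rlrhe

Answer: rlrhe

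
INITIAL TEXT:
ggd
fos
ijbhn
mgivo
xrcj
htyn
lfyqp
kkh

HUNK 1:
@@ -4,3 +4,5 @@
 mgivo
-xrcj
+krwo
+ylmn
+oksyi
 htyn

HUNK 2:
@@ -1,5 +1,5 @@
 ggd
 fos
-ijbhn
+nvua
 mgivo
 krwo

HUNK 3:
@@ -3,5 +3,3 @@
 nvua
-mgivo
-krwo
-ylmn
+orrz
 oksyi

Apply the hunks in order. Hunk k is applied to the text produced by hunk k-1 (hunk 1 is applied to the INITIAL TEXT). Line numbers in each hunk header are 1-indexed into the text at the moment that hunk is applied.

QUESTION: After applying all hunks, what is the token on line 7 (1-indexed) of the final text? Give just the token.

Hunk 1: at line 4 remove [xrcj] add [krwo,ylmn,oksyi] -> 10 lines: ggd fos ijbhn mgivo krwo ylmn oksyi htyn lfyqp kkh
Hunk 2: at line 1 remove [ijbhn] add [nvua] -> 10 lines: ggd fos nvua mgivo krwo ylmn oksyi htyn lfyqp kkh
Hunk 3: at line 3 remove [mgivo,krwo,ylmn] add [orrz] -> 8 lines: ggd fos nvua orrz oksyi htyn lfyqp kkh
Final line 7: lfyqp

Answer: lfyqp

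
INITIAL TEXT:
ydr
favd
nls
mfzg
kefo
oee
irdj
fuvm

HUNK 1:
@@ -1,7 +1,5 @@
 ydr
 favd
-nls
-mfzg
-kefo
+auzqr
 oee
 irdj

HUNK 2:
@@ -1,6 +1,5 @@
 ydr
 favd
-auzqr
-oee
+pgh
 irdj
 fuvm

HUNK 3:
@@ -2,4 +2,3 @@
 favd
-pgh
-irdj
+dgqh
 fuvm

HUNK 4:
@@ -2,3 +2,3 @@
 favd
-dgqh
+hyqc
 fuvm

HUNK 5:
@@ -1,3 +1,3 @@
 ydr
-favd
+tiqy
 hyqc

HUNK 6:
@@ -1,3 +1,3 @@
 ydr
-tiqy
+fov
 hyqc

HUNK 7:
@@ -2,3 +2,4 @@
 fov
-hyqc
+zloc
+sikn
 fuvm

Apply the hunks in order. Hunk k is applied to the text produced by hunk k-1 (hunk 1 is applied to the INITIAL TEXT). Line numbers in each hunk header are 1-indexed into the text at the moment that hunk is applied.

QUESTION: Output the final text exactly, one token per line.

Answer: ydr
fov
zloc
sikn
fuvm

Derivation:
Hunk 1: at line 1 remove [nls,mfzg,kefo] add [auzqr] -> 6 lines: ydr favd auzqr oee irdj fuvm
Hunk 2: at line 1 remove [auzqr,oee] add [pgh] -> 5 lines: ydr favd pgh irdj fuvm
Hunk 3: at line 2 remove [pgh,irdj] add [dgqh] -> 4 lines: ydr favd dgqh fuvm
Hunk 4: at line 2 remove [dgqh] add [hyqc] -> 4 lines: ydr favd hyqc fuvm
Hunk 5: at line 1 remove [favd] add [tiqy] -> 4 lines: ydr tiqy hyqc fuvm
Hunk 6: at line 1 remove [tiqy] add [fov] -> 4 lines: ydr fov hyqc fuvm
Hunk 7: at line 2 remove [hyqc] add [zloc,sikn] -> 5 lines: ydr fov zloc sikn fuvm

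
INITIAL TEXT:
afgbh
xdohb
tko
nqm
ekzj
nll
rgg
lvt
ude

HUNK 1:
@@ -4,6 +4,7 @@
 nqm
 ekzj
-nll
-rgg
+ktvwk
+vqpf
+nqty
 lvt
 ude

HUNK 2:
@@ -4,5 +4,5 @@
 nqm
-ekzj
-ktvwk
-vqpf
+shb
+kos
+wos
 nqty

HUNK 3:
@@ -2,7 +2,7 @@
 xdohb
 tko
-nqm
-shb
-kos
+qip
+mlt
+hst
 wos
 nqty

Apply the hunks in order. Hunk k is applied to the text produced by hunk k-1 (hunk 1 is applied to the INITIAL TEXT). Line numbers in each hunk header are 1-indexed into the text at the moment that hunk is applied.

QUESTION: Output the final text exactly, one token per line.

Hunk 1: at line 4 remove [nll,rgg] add [ktvwk,vqpf,nqty] -> 10 lines: afgbh xdohb tko nqm ekzj ktvwk vqpf nqty lvt ude
Hunk 2: at line 4 remove [ekzj,ktvwk,vqpf] add [shb,kos,wos] -> 10 lines: afgbh xdohb tko nqm shb kos wos nqty lvt ude
Hunk 3: at line 2 remove [nqm,shb,kos] add [qip,mlt,hst] -> 10 lines: afgbh xdohb tko qip mlt hst wos nqty lvt ude

Answer: afgbh
xdohb
tko
qip
mlt
hst
wos
nqty
lvt
ude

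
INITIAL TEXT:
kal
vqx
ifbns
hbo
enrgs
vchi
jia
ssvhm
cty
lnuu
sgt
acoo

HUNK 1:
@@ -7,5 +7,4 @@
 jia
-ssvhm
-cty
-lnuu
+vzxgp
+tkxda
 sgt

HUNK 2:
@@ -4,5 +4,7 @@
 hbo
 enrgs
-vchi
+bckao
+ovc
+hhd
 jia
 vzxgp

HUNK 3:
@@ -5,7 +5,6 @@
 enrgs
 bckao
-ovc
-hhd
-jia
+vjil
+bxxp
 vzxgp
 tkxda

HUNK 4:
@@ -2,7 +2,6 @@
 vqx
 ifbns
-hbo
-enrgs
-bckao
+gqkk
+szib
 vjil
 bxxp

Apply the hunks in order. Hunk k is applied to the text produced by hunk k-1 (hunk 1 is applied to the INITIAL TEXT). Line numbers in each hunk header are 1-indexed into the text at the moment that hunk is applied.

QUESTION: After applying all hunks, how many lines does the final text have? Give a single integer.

Hunk 1: at line 7 remove [ssvhm,cty,lnuu] add [vzxgp,tkxda] -> 11 lines: kal vqx ifbns hbo enrgs vchi jia vzxgp tkxda sgt acoo
Hunk 2: at line 4 remove [vchi] add [bckao,ovc,hhd] -> 13 lines: kal vqx ifbns hbo enrgs bckao ovc hhd jia vzxgp tkxda sgt acoo
Hunk 3: at line 5 remove [ovc,hhd,jia] add [vjil,bxxp] -> 12 lines: kal vqx ifbns hbo enrgs bckao vjil bxxp vzxgp tkxda sgt acoo
Hunk 4: at line 2 remove [hbo,enrgs,bckao] add [gqkk,szib] -> 11 lines: kal vqx ifbns gqkk szib vjil bxxp vzxgp tkxda sgt acoo
Final line count: 11

Answer: 11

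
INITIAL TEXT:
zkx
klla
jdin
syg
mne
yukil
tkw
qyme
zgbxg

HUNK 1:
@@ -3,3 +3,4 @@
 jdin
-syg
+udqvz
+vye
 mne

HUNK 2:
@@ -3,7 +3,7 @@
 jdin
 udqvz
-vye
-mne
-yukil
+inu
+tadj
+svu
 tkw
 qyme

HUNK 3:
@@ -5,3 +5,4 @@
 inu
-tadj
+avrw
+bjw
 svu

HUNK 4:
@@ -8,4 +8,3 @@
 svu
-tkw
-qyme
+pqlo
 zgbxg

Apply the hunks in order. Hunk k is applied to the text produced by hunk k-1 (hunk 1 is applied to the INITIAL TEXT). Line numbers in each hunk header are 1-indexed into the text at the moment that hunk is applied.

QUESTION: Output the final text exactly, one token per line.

Hunk 1: at line 3 remove [syg] add [udqvz,vye] -> 10 lines: zkx klla jdin udqvz vye mne yukil tkw qyme zgbxg
Hunk 2: at line 3 remove [vye,mne,yukil] add [inu,tadj,svu] -> 10 lines: zkx klla jdin udqvz inu tadj svu tkw qyme zgbxg
Hunk 3: at line 5 remove [tadj] add [avrw,bjw] -> 11 lines: zkx klla jdin udqvz inu avrw bjw svu tkw qyme zgbxg
Hunk 4: at line 8 remove [tkw,qyme] add [pqlo] -> 10 lines: zkx klla jdin udqvz inu avrw bjw svu pqlo zgbxg

Answer: zkx
klla
jdin
udqvz
inu
avrw
bjw
svu
pqlo
zgbxg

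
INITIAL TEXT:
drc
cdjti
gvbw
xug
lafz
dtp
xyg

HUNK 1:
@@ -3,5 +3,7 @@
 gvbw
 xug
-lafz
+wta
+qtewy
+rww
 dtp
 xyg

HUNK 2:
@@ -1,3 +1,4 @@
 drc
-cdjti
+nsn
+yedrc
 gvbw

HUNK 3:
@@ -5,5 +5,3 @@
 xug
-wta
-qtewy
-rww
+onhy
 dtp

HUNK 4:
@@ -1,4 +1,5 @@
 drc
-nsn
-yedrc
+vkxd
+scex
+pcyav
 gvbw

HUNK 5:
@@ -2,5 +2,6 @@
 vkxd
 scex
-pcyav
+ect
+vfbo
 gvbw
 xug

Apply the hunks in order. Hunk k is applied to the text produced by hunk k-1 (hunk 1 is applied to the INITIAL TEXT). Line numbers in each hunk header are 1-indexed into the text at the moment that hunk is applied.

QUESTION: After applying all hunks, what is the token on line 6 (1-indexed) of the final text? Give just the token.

Answer: gvbw

Derivation:
Hunk 1: at line 3 remove [lafz] add [wta,qtewy,rww] -> 9 lines: drc cdjti gvbw xug wta qtewy rww dtp xyg
Hunk 2: at line 1 remove [cdjti] add [nsn,yedrc] -> 10 lines: drc nsn yedrc gvbw xug wta qtewy rww dtp xyg
Hunk 3: at line 5 remove [wta,qtewy,rww] add [onhy] -> 8 lines: drc nsn yedrc gvbw xug onhy dtp xyg
Hunk 4: at line 1 remove [nsn,yedrc] add [vkxd,scex,pcyav] -> 9 lines: drc vkxd scex pcyav gvbw xug onhy dtp xyg
Hunk 5: at line 2 remove [pcyav] add [ect,vfbo] -> 10 lines: drc vkxd scex ect vfbo gvbw xug onhy dtp xyg
Final line 6: gvbw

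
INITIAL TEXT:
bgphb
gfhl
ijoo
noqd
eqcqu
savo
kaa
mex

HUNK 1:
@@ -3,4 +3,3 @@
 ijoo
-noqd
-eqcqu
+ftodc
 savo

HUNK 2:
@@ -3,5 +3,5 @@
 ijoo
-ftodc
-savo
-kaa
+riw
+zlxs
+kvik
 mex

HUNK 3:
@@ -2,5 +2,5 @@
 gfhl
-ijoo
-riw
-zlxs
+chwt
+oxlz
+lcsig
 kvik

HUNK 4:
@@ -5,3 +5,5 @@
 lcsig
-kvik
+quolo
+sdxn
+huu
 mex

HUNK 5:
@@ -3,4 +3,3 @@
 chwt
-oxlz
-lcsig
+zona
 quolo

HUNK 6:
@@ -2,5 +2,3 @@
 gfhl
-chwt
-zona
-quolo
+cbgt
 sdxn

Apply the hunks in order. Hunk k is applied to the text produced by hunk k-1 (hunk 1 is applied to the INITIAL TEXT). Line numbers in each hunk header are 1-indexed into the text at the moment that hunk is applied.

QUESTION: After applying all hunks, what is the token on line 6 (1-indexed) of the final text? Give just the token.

Hunk 1: at line 3 remove [noqd,eqcqu] add [ftodc] -> 7 lines: bgphb gfhl ijoo ftodc savo kaa mex
Hunk 2: at line 3 remove [ftodc,savo,kaa] add [riw,zlxs,kvik] -> 7 lines: bgphb gfhl ijoo riw zlxs kvik mex
Hunk 3: at line 2 remove [ijoo,riw,zlxs] add [chwt,oxlz,lcsig] -> 7 lines: bgphb gfhl chwt oxlz lcsig kvik mex
Hunk 4: at line 5 remove [kvik] add [quolo,sdxn,huu] -> 9 lines: bgphb gfhl chwt oxlz lcsig quolo sdxn huu mex
Hunk 5: at line 3 remove [oxlz,lcsig] add [zona] -> 8 lines: bgphb gfhl chwt zona quolo sdxn huu mex
Hunk 6: at line 2 remove [chwt,zona,quolo] add [cbgt] -> 6 lines: bgphb gfhl cbgt sdxn huu mex
Final line 6: mex

Answer: mex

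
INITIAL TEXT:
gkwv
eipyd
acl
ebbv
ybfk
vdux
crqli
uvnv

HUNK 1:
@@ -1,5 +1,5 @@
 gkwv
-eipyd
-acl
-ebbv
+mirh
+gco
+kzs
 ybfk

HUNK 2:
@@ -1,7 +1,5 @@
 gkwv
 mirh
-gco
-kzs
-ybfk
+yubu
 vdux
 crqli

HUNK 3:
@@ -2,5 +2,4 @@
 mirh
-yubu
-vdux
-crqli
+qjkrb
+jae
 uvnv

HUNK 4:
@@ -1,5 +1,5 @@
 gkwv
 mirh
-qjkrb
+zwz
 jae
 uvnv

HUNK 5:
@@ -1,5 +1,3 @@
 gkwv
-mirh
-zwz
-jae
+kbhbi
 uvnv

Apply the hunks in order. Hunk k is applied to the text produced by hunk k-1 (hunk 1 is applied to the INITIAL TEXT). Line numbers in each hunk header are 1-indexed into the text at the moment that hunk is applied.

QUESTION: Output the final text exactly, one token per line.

Answer: gkwv
kbhbi
uvnv

Derivation:
Hunk 1: at line 1 remove [eipyd,acl,ebbv] add [mirh,gco,kzs] -> 8 lines: gkwv mirh gco kzs ybfk vdux crqli uvnv
Hunk 2: at line 1 remove [gco,kzs,ybfk] add [yubu] -> 6 lines: gkwv mirh yubu vdux crqli uvnv
Hunk 3: at line 2 remove [yubu,vdux,crqli] add [qjkrb,jae] -> 5 lines: gkwv mirh qjkrb jae uvnv
Hunk 4: at line 1 remove [qjkrb] add [zwz] -> 5 lines: gkwv mirh zwz jae uvnv
Hunk 5: at line 1 remove [mirh,zwz,jae] add [kbhbi] -> 3 lines: gkwv kbhbi uvnv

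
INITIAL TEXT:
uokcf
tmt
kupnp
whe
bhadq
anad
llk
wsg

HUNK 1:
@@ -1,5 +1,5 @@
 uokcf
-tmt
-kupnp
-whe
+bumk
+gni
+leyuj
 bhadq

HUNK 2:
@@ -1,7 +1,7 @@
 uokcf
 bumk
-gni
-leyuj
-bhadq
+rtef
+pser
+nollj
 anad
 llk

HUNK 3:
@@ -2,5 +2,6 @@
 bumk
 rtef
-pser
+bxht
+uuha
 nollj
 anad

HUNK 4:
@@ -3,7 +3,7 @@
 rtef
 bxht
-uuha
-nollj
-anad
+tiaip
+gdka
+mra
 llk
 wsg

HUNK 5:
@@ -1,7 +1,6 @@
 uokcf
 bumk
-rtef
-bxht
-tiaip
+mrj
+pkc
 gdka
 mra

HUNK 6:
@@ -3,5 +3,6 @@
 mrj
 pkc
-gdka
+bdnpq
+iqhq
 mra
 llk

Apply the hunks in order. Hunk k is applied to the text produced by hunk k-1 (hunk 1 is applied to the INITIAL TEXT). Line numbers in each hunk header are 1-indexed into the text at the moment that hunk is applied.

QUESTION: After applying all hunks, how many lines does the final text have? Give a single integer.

Hunk 1: at line 1 remove [tmt,kupnp,whe] add [bumk,gni,leyuj] -> 8 lines: uokcf bumk gni leyuj bhadq anad llk wsg
Hunk 2: at line 1 remove [gni,leyuj,bhadq] add [rtef,pser,nollj] -> 8 lines: uokcf bumk rtef pser nollj anad llk wsg
Hunk 3: at line 2 remove [pser] add [bxht,uuha] -> 9 lines: uokcf bumk rtef bxht uuha nollj anad llk wsg
Hunk 4: at line 3 remove [uuha,nollj,anad] add [tiaip,gdka,mra] -> 9 lines: uokcf bumk rtef bxht tiaip gdka mra llk wsg
Hunk 5: at line 1 remove [rtef,bxht,tiaip] add [mrj,pkc] -> 8 lines: uokcf bumk mrj pkc gdka mra llk wsg
Hunk 6: at line 3 remove [gdka] add [bdnpq,iqhq] -> 9 lines: uokcf bumk mrj pkc bdnpq iqhq mra llk wsg
Final line count: 9

Answer: 9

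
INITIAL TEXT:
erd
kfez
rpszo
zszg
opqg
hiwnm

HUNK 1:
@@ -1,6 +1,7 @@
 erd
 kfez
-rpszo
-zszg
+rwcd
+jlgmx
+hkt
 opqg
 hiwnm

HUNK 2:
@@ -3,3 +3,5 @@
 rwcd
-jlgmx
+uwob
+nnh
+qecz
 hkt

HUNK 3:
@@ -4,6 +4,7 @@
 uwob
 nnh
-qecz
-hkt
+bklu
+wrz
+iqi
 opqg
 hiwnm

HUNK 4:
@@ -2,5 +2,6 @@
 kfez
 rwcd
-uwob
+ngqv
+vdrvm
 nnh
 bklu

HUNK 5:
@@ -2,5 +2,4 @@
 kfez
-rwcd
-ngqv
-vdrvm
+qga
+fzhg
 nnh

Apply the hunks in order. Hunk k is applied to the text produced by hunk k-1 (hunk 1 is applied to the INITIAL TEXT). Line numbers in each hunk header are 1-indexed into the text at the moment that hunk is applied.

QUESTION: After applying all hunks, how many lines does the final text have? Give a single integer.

Answer: 10

Derivation:
Hunk 1: at line 1 remove [rpszo,zszg] add [rwcd,jlgmx,hkt] -> 7 lines: erd kfez rwcd jlgmx hkt opqg hiwnm
Hunk 2: at line 3 remove [jlgmx] add [uwob,nnh,qecz] -> 9 lines: erd kfez rwcd uwob nnh qecz hkt opqg hiwnm
Hunk 3: at line 4 remove [qecz,hkt] add [bklu,wrz,iqi] -> 10 lines: erd kfez rwcd uwob nnh bklu wrz iqi opqg hiwnm
Hunk 4: at line 2 remove [uwob] add [ngqv,vdrvm] -> 11 lines: erd kfez rwcd ngqv vdrvm nnh bklu wrz iqi opqg hiwnm
Hunk 5: at line 2 remove [rwcd,ngqv,vdrvm] add [qga,fzhg] -> 10 lines: erd kfez qga fzhg nnh bklu wrz iqi opqg hiwnm
Final line count: 10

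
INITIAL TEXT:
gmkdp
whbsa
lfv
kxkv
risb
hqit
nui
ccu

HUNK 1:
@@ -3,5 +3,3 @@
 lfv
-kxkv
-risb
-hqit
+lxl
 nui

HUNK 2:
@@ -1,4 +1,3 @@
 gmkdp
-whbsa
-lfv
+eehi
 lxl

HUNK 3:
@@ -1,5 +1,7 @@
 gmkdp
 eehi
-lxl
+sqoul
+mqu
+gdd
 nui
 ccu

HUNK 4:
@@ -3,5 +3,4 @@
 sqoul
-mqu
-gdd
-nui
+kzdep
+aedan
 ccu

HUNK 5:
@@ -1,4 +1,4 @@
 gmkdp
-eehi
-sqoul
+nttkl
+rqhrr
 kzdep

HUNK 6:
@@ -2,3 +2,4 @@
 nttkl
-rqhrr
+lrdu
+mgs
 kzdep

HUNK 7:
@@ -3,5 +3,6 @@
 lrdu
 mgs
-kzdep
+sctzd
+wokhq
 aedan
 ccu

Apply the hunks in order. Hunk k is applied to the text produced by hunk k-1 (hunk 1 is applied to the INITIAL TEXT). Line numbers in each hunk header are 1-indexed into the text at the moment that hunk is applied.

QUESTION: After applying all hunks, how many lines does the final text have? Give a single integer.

Answer: 8

Derivation:
Hunk 1: at line 3 remove [kxkv,risb,hqit] add [lxl] -> 6 lines: gmkdp whbsa lfv lxl nui ccu
Hunk 2: at line 1 remove [whbsa,lfv] add [eehi] -> 5 lines: gmkdp eehi lxl nui ccu
Hunk 3: at line 1 remove [lxl] add [sqoul,mqu,gdd] -> 7 lines: gmkdp eehi sqoul mqu gdd nui ccu
Hunk 4: at line 3 remove [mqu,gdd,nui] add [kzdep,aedan] -> 6 lines: gmkdp eehi sqoul kzdep aedan ccu
Hunk 5: at line 1 remove [eehi,sqoul] add [nttkl,rqhrr] -> 6 lines: gmkdp nttkl rqhrr kzdep aedan ccu
Hunk 6: at line 2 remove [rqhrr] add [lrdu,mgs] -> 7 lines: gmkdp nttkl lrdu mgs kzdep aedan ccu
Hunk 7: at line 3 remove [kzdep] add [sctzd,wokhq] -> 8 lines: gmkdp nttkl lrdu mgs sctzd wokhq aedan ccu
Final line count: 8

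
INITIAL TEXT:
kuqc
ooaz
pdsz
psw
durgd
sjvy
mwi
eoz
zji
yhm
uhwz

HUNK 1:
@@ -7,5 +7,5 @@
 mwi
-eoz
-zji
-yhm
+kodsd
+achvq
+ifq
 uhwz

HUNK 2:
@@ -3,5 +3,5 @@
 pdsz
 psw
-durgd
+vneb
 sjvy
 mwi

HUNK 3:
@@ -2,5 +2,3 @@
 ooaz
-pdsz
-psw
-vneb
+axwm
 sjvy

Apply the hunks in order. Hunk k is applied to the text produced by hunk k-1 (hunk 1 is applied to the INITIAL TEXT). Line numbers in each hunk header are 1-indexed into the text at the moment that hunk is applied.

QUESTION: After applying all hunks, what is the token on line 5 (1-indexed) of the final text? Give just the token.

Hunk 1: at line 7 remove [eoz,zji,yhm] add [kodsd,achvq,ifq] -> 11 lines: kuqc ooaz pdsz psw durgd sjvy mwi kodsd achvq ifq uhwz
Hunk 2: at line 3 remove [durgd] add [vneb] -> 11 lines: kuqc ooaz pdsz psw vneb sjvy mwi kodsd achvq ifq uhwz
Hunk 3: at line 2 remove [pdsz,psw,vneb] add [axwm] -> 9 lines: kuqc ooaz axwm sjvy mwi kodsd achvq ifq uhwz
Final line 5: mwi

Answer: mwi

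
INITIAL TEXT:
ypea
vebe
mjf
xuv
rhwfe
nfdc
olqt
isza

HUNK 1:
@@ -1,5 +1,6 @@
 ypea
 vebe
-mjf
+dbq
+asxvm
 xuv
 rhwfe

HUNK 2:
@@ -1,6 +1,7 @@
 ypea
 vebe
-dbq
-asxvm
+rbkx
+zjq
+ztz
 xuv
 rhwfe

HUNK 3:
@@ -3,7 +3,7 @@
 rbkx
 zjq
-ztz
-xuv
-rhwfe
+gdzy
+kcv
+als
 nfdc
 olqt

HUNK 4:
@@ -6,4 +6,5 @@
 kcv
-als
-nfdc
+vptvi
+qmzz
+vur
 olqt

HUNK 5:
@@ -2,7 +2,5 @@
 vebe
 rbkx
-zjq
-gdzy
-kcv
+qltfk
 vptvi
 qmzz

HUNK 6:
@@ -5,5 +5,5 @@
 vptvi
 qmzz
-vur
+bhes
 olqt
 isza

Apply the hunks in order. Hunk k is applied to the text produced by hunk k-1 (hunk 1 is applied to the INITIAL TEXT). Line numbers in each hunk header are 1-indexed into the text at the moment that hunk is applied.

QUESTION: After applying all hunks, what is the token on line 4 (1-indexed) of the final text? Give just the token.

Answer: qltfk

Derivation:
Hunk 1: at line 1 remove [mjf] add [dbq,asxvm] -> 9 lines: ypea vebe dbq asxvm xuv rhwfe nfdc olqt isza
Hunk 2: at line 1 remove [dbq,asxvm] add [rbkx,zjq,ztz] -> 10 lines: ypea vebe rbkx zjq ztz xuv rhwfe nfdc olqt isza
Hunk 3: at line 3 remove [ztz,xuv,rhwfe] add [gdzy,kcv,als] -> 10 lines: ypea vebe rbkx zjq gdzy kcv als nfdc olqt isza
Hunk 4: at line 6 remove [als,nfdc] add [vptvi,qmzz,vur] -> 11 lines: ypea vebe rbkx zjq gdzy kcv vptvi qmzz vur olqt isza
Hunk 5: at line 2 remove [zjq,gdzy,kcv] add [qltfk] -> 9 lines: ypea vebe rbkx qltfk vptvi qmzz vur olqt isza
Hunk 6: at line 5 remove [vur] add [bhes] -> 9 lines: ypea vebe rbkx qltfk vptvi qmzz bhes olqt isza
Final line 4: qltfk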